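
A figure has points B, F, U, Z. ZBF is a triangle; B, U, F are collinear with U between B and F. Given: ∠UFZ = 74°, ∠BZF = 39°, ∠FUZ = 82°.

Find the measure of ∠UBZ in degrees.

∠UBZ = 67°

1. ∠BFZ = 74°  [U on ray FB]
2. ∠FBZ = 67°  [△ZBF]
3. ∠UBZ = 67°  [U on ray BF]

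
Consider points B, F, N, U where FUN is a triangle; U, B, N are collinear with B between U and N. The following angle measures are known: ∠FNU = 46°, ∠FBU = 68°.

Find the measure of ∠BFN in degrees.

1. ∠BNF = 46°  [B on ray NU]
2. ∠FBN = 112°  [linear pair at B on UN]
3. ∠BFN = 22°  [△FBN]

∠BFN = 22°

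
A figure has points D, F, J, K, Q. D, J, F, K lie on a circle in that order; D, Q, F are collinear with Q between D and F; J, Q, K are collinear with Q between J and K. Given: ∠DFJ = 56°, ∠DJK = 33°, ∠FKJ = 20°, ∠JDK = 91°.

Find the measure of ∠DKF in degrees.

∠DKF = 76°

1. ∠FDJ = 20°  [same arc JF]
2. ∠DJF = 104°  [△DJF]
3. ∠DKF = 76°  [cyclic DJFK, opposite ∠J+∠K]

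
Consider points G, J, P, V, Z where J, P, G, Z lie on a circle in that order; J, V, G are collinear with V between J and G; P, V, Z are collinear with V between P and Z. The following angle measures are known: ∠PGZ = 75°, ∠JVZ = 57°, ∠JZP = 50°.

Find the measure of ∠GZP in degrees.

1. ∠GVP = 57°  [vertical angles at V]
2. ∠JGP = 50°  [same arc JP]
3. ∠GPZ = 73°  [△PVG]
4. ∠GZP = 32°  [△PGZ]

∠GZP = 32°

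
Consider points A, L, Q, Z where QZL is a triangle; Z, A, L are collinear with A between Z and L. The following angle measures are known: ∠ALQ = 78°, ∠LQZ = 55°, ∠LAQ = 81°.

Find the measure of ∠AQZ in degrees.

1. ∠QLZ = 78°  [A on ray LZ]
2. ∠LZQ = 47°  [△QZL]
3. ∠QAZ = 99°  [linear pair at A on ZL]
4. ∠AZQ = 47°  [A on ray ZL]
5. ∠AQZ = 34°  [△QZA]

∠AQZ = 34°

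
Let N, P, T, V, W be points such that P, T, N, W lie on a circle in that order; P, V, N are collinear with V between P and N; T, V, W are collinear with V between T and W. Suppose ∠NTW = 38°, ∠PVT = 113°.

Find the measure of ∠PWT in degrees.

1. ∠NPW = 38°  [same arc NW]
2. ∠NVW = 113°  [vertical angles at V]
3. ∠PVW = 67°  [linear pair at V on PN]
4. ∠PWT = 75°  [△PVW]

∠PWT = 75°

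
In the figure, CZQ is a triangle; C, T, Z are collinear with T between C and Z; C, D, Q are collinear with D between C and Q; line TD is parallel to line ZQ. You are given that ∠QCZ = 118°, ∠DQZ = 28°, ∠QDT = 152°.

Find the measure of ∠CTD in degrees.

∠CTD = 34°

1. ∠DCT = 118°  [T on CZ, D on CQ]
2. ∠CDT = 28°  [linear pair at D on CQ]
3. ∠CTD = 34°  [△CTD]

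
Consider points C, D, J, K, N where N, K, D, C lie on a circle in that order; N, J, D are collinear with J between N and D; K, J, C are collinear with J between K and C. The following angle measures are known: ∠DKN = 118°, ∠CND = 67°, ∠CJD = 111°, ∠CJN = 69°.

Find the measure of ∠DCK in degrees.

1. ∠DCN = 62°  [cyclic NKDC, opposite ∠K+∠C]
2. ∠CDN = 51°  [△NDC]
3. ∠DCK = 18°  [△DJC]

∠DCK = 18°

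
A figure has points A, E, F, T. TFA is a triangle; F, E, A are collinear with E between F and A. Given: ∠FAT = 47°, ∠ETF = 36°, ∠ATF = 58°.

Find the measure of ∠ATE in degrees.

∠ATE = 22°

1. ∠AFT = 75°  [△TFA]
2. ∠EAT = 47°  [E on ray AF]
3. ∠EFT = 75°  [E on ray FA]
4. ∠FET = 69°  [△TFE]
5. ∠AET = 111°  [linear pair at E on FA]
6. ∠ATE = 22°  [△TEA]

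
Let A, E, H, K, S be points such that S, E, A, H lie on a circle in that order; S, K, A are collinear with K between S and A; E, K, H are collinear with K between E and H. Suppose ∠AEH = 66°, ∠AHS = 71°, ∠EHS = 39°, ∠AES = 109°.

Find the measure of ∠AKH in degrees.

1. ∠ASH = 66°  [same arc AH]
2. ∠HKS = 75°  [△SKH]
3. ∠AKH = 105°  [linear pair at K on SA]

∠AKH = 105°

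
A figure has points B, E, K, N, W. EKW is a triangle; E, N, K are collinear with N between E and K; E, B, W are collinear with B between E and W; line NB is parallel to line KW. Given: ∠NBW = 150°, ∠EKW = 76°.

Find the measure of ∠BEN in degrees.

∠BEN = 74°

1. ∠EBN = 30°  [linear pair at B on EW]
2. ∠BNE = 76°  [NB∥KW, corresponding at N]
3. ∠BEN = 74°  [△ENB]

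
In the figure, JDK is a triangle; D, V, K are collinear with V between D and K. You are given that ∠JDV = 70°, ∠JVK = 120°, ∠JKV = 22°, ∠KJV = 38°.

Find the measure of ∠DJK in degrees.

1. ∠JDK = 70°  [V on ray DK]
2. ∠DKJ = 22°  [V on ray KD]
3. ∠DJK = 88°  [△JDK]

∠DJK = 88°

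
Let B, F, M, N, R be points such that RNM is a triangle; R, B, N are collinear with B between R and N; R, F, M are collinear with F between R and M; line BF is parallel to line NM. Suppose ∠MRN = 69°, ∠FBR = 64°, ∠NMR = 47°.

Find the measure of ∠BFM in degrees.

1. ∠BRF = 69°  [B on RN, F on RM]
2. ∠BFR = 47°  [△RBF]
3. ∠BFM = 133°  [linear pair at F on RM]

∠BFM = 133°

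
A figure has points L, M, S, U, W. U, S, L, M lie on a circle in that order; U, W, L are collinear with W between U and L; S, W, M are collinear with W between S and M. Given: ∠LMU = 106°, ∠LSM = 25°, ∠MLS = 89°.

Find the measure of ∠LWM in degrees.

1. ∠LUM = 25°  [same arc LM]
2. ∠LMS = 66°  [△SLM]
3. ∠MLU = 49°  [△ULM]
4. ∠LWM = 65°  [△LWM]

∠LWM = 65°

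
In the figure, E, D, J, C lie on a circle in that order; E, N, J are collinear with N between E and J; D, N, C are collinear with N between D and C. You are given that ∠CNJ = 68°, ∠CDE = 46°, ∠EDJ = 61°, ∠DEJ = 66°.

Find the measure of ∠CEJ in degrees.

∠CEJ = 15°

1. ∠CJE = 46°  [same arc EC]
2. ∠ECJ = 119°  [cyclic EDJC, opposite ∠D+∠C]
3. ∠CEJ = 15°  [△EJC]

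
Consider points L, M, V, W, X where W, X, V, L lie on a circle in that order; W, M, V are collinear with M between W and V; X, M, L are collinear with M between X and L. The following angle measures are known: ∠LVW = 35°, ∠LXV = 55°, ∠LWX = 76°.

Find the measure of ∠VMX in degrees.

∠VMX = 56°

1. ∠LXW = 35°  [same arc WL]
2. ∠LWV = 55°  [same arc VL]
3. ∠WLX = 69°  [△WXL]
4. ∠LMW = 56°  [△WML]
5. ∠VMX = 56°  [vertical angles at M]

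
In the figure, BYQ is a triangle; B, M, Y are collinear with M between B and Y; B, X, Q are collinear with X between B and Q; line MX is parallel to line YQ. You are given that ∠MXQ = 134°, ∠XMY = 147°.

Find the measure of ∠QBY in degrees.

1. ∠BXM = 46°  [linear pair at X on BQ]
2. ∠BMX = 33°  [linear pair at M on BY]
3. ∠MBX = 101°  [△BMX]
4. ∠QBY = 101°  [M on BY, X on BQ]

∠QBY = 101°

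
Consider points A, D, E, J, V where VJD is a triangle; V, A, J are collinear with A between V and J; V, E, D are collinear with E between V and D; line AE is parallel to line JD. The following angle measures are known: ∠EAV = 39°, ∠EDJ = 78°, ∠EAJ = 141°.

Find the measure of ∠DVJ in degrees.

∠DVJ = 63°

1. ∠DJV = 39°  [AE∥JD, corresponding at A]
2. ∠JDV = 78°  [E on ray DV]
3. ∠DVJ = 63°  [△VJD]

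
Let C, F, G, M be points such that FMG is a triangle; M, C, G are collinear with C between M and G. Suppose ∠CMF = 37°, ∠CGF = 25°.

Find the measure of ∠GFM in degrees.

1. ∠FMG = 37°  [C on ray MG]
2. ∠FGM = 25°  [C on ray GM]
3. ∠GFM = 118°  [△FMG]

∠GFM = 118°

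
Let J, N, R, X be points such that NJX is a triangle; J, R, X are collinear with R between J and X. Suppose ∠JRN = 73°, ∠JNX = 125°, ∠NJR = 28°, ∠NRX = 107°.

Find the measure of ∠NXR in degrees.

∠NXR = 27°

1. ∠NJX = 28°  [R on ray JX]
2. ∠JXN = 27°  [△NJX]
3. ∠NXR = 27°  [R on ray XJ]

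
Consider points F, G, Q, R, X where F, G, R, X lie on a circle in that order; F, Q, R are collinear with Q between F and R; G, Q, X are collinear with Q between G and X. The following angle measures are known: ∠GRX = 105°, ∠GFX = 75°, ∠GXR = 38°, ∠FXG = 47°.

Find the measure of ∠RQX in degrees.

1. ∠FGX = 58°  [△FGX]
2. ∠FRX = 58°  [same arc FX]
3. ∠RQX = 84°  [△RQX]

∠RQX = 84°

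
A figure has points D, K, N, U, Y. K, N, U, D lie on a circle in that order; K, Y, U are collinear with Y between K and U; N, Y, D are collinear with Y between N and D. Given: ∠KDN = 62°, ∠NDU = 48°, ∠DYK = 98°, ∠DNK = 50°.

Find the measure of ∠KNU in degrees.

∠KNU = 70°

1. ∠KUN = 62°  [same arc KN]
2. ∠NKU = 48°  [same arc NU]
3. ∠KNU = 70°  [△KNU]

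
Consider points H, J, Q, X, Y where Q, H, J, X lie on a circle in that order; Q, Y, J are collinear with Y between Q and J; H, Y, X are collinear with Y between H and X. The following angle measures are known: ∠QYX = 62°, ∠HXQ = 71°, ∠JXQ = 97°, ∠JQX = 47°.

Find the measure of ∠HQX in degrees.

1. ∠QJX = 36°  [△QJX]
2. ∠QHX = 36°  [same arc QX]
3. ∠HQX = 73°  [△QHX]

∠HQX = 73°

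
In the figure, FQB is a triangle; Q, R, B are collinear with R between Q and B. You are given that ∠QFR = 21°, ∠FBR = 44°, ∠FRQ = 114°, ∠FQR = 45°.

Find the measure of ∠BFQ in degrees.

∠BFQ = 91°

1. ∠FBQ = 44°  [R on ray BQ]
2. ∠BQF = 45°  [R on ray QB]
3. ∠BFQ = 91°  [△FQB]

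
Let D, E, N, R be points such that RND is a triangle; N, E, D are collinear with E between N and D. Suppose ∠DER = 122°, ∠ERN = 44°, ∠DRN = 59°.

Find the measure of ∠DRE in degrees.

1. ∠NER = 58°  [linear pair at E on ND]
2. ∠ENR = 78°  [△RNE]
3. ∠DNR = 78°  [E on ray ND]
4. ∠NDR = 43°  [△RND]
5. ∠EDR = 43°  [E on ray DN]
6. ∠DRE = 15°  [△RED]

∠DRE = 15°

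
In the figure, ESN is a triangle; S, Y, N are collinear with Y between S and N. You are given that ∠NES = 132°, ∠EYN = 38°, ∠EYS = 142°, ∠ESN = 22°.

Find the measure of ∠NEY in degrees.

∠NEY = 116°

1. ∠ENS = 26°  [△ESN]
2. ∠ENY = 26°  [Y on ray NS]
3. ∠NEY = 116°  [△EYN]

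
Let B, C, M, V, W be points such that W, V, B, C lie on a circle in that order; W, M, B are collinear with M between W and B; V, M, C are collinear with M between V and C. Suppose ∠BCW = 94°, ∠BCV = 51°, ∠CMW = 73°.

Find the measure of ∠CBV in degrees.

∠CBV = 65°

1. ∠BVW = 86°  [cyclic WVBC, opposite ∠V+∠C]
2. ∠BWV = 51°  [same arc VB]
3. ∠BMV = 73°  [vertical angles at M]
4. ∠VBW = 43°  [△WVB]
5. ∠BVC = 64°  [△VMB]
6. ∠CBV = 65°  [△VBC]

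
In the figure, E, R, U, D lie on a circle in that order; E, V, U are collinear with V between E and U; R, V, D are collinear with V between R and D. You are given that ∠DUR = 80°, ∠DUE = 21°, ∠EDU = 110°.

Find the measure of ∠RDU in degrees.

1. ∠DEU = 49°  [△EUD]
2. ∠DRU = 49°  [same arc UD]
3. ∠RDU = 51°  [△RUD]

∠RDU = 51°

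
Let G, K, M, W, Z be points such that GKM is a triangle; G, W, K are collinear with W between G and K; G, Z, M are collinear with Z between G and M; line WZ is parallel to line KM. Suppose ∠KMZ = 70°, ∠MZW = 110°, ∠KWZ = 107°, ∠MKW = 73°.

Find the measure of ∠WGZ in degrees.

1. ∠GZW = 70°  [linear pair at Z on GM]
2. ∠GWZ = 73°  [linear pair at W on GK]
3. ∠WGZ = 37°  [△GWZ]

∠WGZ = 37°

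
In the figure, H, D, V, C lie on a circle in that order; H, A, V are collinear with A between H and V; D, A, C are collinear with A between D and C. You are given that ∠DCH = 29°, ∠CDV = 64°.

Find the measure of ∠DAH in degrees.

∠DAH = 93°

1. ∠DVH = 29°  [same arc HD]
2. ∠DAV = 87°  [△DAV]
3. ∠DAH = 93°  [linear pair at A on HV]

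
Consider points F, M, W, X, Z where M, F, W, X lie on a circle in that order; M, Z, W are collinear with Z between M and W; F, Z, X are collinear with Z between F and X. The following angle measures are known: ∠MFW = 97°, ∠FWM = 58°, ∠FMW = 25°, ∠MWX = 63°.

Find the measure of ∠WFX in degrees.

∠WFX = 34°

1. ∠MXW = 83°  [cyclic MFWX, opposite ∠F+∠X]
2. ∠WMX = 34°  [△MWX]
3. ∠WFX = 34°  [same arc WX]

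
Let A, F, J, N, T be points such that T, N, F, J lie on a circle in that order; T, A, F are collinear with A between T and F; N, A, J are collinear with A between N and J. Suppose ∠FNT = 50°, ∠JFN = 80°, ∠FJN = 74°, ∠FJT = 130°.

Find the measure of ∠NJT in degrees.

∠NJT = 56°

1. ∠FTN = 74°  [same arc NF]
2. ∠NFT = 56°  [△TNF]
3. ∠NJT = 56°  [same arc TN]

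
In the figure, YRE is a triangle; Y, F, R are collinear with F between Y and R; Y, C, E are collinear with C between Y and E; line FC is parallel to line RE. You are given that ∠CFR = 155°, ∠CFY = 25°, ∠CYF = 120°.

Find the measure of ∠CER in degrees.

1. ∠FCY = 35°  [△YFC]
2. ∠ECF = 145°  [linear pair at C on YE]
3. ∠CER = 35°  [FC∥RE, co-interior at E–C]

∠CER = 35°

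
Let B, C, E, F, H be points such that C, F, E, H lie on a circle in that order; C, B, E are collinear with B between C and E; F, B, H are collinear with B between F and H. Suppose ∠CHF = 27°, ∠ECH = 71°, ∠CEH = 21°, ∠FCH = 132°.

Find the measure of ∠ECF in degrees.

1. ∠EFH = 71°  [same arc EH]
2. ∠FEH = 48°  [cyclic CFEH, opposite ∠C+∠E]
3. ∠EHF = 61°  [△FEH]
4. ∠ECF = 61°  [same arc FE]

∠ECF = 61°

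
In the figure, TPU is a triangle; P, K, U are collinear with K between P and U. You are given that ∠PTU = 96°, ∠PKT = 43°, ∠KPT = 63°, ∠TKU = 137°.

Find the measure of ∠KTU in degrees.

1. ∠TPU = 63°  [K on ray PU]
2. ∠PUT = 21°  [△TPU]
3. ∠KUT = 21°  [K on ray UP]
4. ∠KTU = 22°  [△TKU]

∠KTU = 22°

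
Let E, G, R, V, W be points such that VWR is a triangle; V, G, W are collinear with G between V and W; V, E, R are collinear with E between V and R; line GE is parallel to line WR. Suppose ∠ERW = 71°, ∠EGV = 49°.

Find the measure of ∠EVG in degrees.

1. ∠VRW = 71°  [E on ray RV]
2. ∠RWV = 49°  [GE∥WR, corresponding at G]
3. ∠RVW = 60°  [△VWR]
4. ∠EVG = 60°  [G on VW, E on VR]

∠EVG = 60°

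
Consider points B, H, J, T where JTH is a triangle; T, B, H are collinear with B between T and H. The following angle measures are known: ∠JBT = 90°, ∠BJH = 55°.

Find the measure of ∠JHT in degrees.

∠JHT = 35°

1. ∠HBJ = 90°  [linear pair at B on TH]
2. ∠BHJ = 35°  [△JBH]
3. ∠JHT = 35°  [B on ray HT]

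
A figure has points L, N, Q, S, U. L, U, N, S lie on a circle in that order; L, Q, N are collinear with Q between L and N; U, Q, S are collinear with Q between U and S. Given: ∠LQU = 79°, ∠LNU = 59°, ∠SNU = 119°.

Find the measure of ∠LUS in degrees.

∠LUS = 60°

1. ∠LSU = 59°  [same arc LU]
2. ∠SLU = 61°  [cyclic LUNS, opposite ∠L+∠N]
3. ∠LUS = 60°  [△LUS]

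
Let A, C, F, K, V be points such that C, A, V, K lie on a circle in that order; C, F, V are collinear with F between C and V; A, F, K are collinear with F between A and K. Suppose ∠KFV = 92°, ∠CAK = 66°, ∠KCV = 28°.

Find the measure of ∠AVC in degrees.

1. ∠AFC = 92°  [vertical angles at F]
2. ∠KAV = 28°  [same arc VK]
3. ∠AFV = 88°  [linear pair at F on CV]
4. ∠AVC = 64°  [△AFV]

∠AVC = 64°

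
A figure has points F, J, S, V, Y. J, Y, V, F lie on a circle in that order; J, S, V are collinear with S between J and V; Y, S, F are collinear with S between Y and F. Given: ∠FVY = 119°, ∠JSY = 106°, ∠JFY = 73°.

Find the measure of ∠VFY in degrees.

∠VFY = 28°

1. ∠VSY = 74°  [linear pair at S on JV]
2. ∠JVY = 73°  [same arc JY]
3. ∠FYV = 33°  [△YSV]
4. ∠VFY = 28°  [△YVF]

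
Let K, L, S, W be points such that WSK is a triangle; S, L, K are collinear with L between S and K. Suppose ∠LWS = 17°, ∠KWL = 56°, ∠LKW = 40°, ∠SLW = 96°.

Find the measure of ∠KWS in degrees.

∠KWS = 73°

1. ∠LSW = 67°  [△WSL]
2. ∠SKW = 40°  [L on ray KS]
3. ∠KSW = 67°  [L on ray SK]
4. ∠KWS = 73°  [△WSK]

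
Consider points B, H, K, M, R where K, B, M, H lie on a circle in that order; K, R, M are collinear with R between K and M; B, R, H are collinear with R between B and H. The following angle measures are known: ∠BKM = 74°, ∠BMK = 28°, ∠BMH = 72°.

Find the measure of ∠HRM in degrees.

∠HRM = 62°

1. ∠BHM = 74°  [same arc BM]
2. ∠KBM = 78°  [△KBM]
3. ∠HBM = 34°  [△BMH]
4. ∠KHM = 102°  [cyclic KBMH, opposite ∠B+∠H]
5. ∠HKM = 34°  [same arc MH]
6. ∠HMK = 44°  [△KMH]
7. ∠HRM = 62°  [△MRH]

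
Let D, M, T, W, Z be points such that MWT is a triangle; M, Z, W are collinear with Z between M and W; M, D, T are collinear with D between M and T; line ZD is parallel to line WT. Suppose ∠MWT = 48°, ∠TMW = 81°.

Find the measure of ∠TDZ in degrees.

∠TDZ = 129°

1. ∠MTW = 51°  [△MWT]
2. ∠MDZ = 51°  [ZD∥WT, corresponding at D]
3. ∠TDZ = 129°  [linear pair at D on MT]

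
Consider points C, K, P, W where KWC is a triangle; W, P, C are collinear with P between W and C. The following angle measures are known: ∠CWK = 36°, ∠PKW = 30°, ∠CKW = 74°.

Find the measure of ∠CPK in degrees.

1. ∠KWP = 36°  [P on ray WC]
2. ∠KPW = 114°  [△KWP]
3. ∠CPK = 66°  [linear pair at P on WC]

∠CPK = 66°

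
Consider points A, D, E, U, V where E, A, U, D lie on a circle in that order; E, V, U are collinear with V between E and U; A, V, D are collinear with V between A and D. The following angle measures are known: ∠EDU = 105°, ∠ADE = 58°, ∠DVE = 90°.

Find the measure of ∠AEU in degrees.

∠AEU = 47°

1. ∠EAU = 75°  [cyclic EAUD, opposite ∠A+∠D]
2. ∠AUE = 58°  [same arc EA]
3. ∠AEU = 47°  [△EAU]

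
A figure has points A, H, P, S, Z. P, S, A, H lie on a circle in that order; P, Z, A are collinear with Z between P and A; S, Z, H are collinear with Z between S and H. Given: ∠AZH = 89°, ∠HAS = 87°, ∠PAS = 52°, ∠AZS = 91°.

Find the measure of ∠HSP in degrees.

1. ∠HPS = 93°  [cyclic PSAH, opposite ∠P+∠A]
2. ∠PHS = 52°  [same arc PS]
3. ∠HSP = 35°  [△PSH]

∠HSP = 35°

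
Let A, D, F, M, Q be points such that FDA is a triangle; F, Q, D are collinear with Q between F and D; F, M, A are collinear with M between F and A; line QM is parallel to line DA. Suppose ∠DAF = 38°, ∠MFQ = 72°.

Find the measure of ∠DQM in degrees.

1. ∠FMQ = 38°  [QM∥DA, corresponding at M]
2. ∠FQM = 70°  [△FQM]
3. ∠DQM = 110°  [linear pair at Q on FD]

∠DQM = 110°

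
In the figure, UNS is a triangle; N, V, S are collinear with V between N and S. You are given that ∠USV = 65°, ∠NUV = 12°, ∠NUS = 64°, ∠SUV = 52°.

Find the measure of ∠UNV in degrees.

1. ∠NSU = 65°  [V on ray SN]
2. ∠SNU = 51°  [△UNS]
3. ∠UNV = 51°  [V on ray NS]

∠UNV = 51°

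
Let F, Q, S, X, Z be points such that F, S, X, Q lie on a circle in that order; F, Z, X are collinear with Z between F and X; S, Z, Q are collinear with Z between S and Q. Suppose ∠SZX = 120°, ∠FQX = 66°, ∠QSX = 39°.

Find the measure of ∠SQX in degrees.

1. ∠FZQ = 120°  [vertical angles at Z]
2. ∠QFX = 39°  [same arc XQ]
3. ∠QZX = 60°  [linear pair at Z on FX]
4. ∠FXQ = 75°  [△FXQ]
5. ∠SQX = 45°  [△XZQ]

∠SQX = 45°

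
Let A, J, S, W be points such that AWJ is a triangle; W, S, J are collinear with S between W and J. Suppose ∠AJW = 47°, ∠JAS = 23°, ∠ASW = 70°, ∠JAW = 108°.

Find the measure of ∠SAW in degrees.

∠SAW = 85°

1. ∠AWJ = 25°  [△AWJ]
2. ∠AWS = 25°  [S on ray WJ]
3. ∠SAW = 85°  [△AWS]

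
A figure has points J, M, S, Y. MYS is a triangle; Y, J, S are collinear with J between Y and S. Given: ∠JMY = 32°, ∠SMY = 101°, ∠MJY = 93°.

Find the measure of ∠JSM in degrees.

1. ∠JYM = 55°  [△MYJ]
2. ∠MYS = 55°  [J on ray YS]
3. ∠MSY = 24°  [△MYS]
4. ∠JSM = 24°  [J on ray SY]

∠JSM = 24°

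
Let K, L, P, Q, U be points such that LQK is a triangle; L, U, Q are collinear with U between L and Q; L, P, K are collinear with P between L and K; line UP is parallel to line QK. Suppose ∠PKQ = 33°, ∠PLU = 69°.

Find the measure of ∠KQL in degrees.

∠KQL = 78°

1. ∠LKQ = 33°  [P on ray KL]
2. ∠KLQ = 69°  [U on LQ, P on LK]
3. ∠KQL = 78°  [△LQK]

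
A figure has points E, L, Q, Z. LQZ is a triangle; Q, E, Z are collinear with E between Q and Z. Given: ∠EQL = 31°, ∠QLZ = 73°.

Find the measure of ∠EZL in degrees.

1. ∠LQZ = 31°  [E on ray QZ]
2. ∠LZQ = 76°  [△LQZ]
3. ∠EZL = 76°  [E on ray ZQ]

∠EZL = 76°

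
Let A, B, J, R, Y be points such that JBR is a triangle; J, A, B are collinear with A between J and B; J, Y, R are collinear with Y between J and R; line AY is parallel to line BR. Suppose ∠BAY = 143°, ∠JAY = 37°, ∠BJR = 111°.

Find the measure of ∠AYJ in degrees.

1. ∠JBR = 37°  [AY∥BR, corresponding at A]
2. ∠BRJ = 32°  [△JBR]
3. ∠AYJ = 32°  [AY∥BR, corresponding at Y]

∠AYJ = 32°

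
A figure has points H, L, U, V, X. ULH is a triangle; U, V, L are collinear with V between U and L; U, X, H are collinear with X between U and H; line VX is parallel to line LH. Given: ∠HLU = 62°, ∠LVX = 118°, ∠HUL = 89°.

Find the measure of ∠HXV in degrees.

∠HXV = 151°

1. ∠LHU = 29°  [△ULH]
2. ∠UXV = 29°  [VX∥LH, corresponding at X]
3. ∠HXV = 151°  [linear pair at X on UH]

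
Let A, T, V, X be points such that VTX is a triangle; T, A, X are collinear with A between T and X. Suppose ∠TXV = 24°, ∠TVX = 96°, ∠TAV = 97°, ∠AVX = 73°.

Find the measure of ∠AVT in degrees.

1. ∠VTX = 60°  [△VTX]
2. ∠ATV = 60°  [A on ray TX]
3. ∠AVT = 23°  [△VTA]

∠AVT = 23°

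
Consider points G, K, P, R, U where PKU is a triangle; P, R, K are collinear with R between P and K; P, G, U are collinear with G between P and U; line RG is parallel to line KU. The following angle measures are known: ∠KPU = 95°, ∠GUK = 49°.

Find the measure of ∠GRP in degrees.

∠GRP = 36°

1. ∠KUP = 49°  [G on ray UP]
2. ∠PKU = 36°  [△PKU]
3. ∠GRP = 36°  [RG∥KU, corresponding at R]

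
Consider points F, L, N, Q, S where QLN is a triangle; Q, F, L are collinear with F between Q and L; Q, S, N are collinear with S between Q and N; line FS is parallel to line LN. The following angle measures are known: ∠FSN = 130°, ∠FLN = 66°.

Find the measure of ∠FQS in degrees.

∠FQS = 64°

1. ∠FSQ = 50°  [linear pair at S on QN]
2. ∠NLQ = 66°  [F on ray LQ]
3. ∠LNQ = 50°  [FS∥LN, corresponding at S]
4. ∠LQN = 64°  [△QLN]
5. ∠FQS = 64°  [F on QL, S on QN]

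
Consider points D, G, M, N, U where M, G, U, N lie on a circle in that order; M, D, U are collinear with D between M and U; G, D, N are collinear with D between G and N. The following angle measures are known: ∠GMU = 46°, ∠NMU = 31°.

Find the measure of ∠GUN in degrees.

1. ∠GNU = 46°  [same arc GU]
2. ∠NGU = 31°  [same arc UN]
3. ∠GUN = 103°  [△GUN]

∠GUN = 103°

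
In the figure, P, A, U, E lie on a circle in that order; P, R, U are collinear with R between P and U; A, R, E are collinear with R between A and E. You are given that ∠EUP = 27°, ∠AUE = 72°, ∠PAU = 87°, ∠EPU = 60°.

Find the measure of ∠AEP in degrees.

∠AEP = 45°

1. ∠EAP = 27°  [same arc PE]
2. ∠APE = 108°  [cyclic PAUE, opposite ∠P+∠U]
3. ∠AEP = 45°  [△PAE]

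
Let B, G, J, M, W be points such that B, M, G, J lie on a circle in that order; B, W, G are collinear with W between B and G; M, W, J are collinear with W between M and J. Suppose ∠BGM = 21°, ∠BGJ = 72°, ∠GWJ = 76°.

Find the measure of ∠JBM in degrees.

1. ∠BJM = 21°  [same arc BM]
2. ∠BMJ = 72°  [same arc BJ]
3. ∠JBM = 87°  [△BMJ]

∠JBM = 87°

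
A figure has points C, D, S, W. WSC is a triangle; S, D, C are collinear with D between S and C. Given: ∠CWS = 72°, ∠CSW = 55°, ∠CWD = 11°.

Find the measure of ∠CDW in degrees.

∠CDW = 116°

1. ∠SCW = 53°  [△WSC]
2. ∠DCW = 53°  [D on ray CS]
3. ∠CDW = 116°  [△WDC]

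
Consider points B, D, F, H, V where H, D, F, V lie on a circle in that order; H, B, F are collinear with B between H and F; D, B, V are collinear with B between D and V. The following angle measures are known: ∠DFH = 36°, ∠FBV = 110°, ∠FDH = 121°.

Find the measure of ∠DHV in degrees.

∠DHV = 97°

1. ∠DVH = 36°  [same arc HD]
2. ∠DHF = 23°  [△HDF]
3. ∠DBH = 110°  [vertical angles at B]
4. ∠HDV = 47°  [△HBD]
5. ∠DHV = 97°  [△HDV]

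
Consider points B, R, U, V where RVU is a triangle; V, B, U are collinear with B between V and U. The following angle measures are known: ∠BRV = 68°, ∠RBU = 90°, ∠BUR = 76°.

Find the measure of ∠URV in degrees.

1. ∠RBV = 90°  [linear pair at B on VU]
2. ∠RUV = 76°  [B on ray UV]
3. ∠BVR = 22°  [△RVB]
4. ∠RVU = 22°  [B on ray VU]
5. ∠URV = 82°  [△RVU]

∠URV = 82°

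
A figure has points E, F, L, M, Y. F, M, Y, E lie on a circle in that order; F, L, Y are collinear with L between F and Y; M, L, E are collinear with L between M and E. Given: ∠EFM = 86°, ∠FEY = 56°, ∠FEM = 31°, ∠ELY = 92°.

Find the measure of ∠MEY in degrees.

∠MEY = 25°

1. ∠EMF = 63°  [△FME]
2. ∠EYF = 63°  [same arc FE]
3. ∠MEY = 25°  [△YLE]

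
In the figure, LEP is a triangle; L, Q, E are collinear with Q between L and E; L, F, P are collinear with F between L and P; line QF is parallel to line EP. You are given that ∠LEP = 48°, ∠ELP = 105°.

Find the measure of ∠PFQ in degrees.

∠PFQ = 153°

1. ∠EPL = 27°  [△LEP]
2. ∠LFQ = 27°  [QF∥EP, corresponding at F]
3. ∠PFQ = 153°  [linear pair at F on LP]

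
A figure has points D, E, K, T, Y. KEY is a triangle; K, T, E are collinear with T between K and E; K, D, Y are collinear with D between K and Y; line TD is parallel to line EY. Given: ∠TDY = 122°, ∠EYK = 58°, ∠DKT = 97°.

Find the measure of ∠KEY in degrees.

1. ∠KDT = 58°  [linear pair at D on KY]
2. ∠DTK = 25°  [△KTD]
3. ∠KEY = 25°  [TD∥EY, corresponding at T]

∠KEY = 25°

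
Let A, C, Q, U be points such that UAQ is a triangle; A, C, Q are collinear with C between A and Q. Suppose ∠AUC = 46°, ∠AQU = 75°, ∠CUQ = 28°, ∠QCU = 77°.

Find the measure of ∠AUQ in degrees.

1. ∠ACU = 103°  [linear pair at C on AQ]
2. ∠CAU = 31°  [△UAC]
3. ∠QAU = 31°  [C on ray AQ]
4. ∠AUQ = 74°  [△UAQ]

∠AUQ = 74°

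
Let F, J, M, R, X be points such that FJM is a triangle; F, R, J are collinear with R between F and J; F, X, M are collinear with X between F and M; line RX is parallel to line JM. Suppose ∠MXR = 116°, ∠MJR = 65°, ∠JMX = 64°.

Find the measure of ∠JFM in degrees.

1. ∠FJM = 65°  [R on ray JF]
2. ∠FMJ = 64°  [X on ray MF]
3. ∠JFM = 51°  [△FJM]

∠JFM = 51°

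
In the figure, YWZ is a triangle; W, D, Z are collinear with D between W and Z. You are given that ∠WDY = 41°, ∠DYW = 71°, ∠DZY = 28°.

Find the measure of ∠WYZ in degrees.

∠WYZ = 84°

1. ∠DWY = 68°  [△YWD]
2. ∠WZY = 28°  [D on ray ZW]
3. ∠YWZ = 68°  [D on ray WZ]
4. ∠WYZ = 84°  [△YWZ]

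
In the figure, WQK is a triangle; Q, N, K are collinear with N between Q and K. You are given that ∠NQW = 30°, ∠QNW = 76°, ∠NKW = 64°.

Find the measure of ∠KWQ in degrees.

1. ∠KQW = 30°  [N on ray QK]
2. ∠QKW = 64°  [N on ray KQ]
3. ∠KWQ = 86°  [△WQK]

∠KWQ = 86°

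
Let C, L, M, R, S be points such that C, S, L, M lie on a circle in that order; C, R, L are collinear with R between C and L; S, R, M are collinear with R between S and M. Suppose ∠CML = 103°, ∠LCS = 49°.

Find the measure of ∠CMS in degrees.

∠CMS = 54°

1. ∠CSL = 77°  [cyclic CSLM, opposite ∠S+∠M]
2. ∠CLS = 54°  [△CSL]
3. ∠CMS = 54°  [same arc CS]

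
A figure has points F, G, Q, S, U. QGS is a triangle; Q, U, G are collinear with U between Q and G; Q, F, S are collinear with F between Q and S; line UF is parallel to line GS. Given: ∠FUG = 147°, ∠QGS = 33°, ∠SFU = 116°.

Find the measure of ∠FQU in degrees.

∠FQU = 83°

1. ∠FUQ = 33°  [linear pair at U on QG]
2. ∠QFU = 64°  [linear pair at F on QS]
3. ∠FQU = 83°  [△QUF]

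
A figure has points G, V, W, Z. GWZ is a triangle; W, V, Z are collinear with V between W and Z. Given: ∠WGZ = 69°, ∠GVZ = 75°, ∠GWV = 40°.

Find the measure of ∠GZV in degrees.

1. ∠GWZ = 40°  [V on ray WZ]
2. ∠GZW = 71°  [△GWZ]
3. ∠GZV = 71°  [V on ray ZW]

∠GZV = 71°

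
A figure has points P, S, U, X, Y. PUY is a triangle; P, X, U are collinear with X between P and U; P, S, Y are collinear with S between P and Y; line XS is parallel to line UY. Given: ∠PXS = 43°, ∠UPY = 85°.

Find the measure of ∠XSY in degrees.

1. ∠PUY = 43°  [XS∥UY, corresponding at X]
2. ∠PYU = 52°  [△PUY]
3. ∠PSX = 52°  [XS∥UY, corresponding at S]
4. ∠XSY = 128°  [linear pair at S on PY]

∠XSY = 128°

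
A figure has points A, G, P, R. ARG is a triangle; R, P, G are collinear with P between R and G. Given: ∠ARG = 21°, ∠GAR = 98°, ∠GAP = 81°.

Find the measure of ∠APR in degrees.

∠APR = 142°

1. ∠AGR = 61°  [△ARG]
2. ∠AGP = 61°  [P on ray GR]
3. ∠APG = 38°  [△APG]
4. ∠APR = 142°  [linear pair at P on RG]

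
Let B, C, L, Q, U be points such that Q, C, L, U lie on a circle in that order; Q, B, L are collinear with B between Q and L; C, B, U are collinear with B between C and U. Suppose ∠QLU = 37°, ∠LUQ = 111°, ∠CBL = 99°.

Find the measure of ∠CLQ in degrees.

1. ∠QCU = 37°  [same arc QU]
2. ∠LCQ = 69°  [cyclic QCLU, opposite ∠C+∠U]
3. ∠CBQ = 81°  [linear pair at B on QL]
4. ∠CQL = 62°  [△QBC]
5. ∠CLQ = 49°  [△QCL]

∠CLQ = 49°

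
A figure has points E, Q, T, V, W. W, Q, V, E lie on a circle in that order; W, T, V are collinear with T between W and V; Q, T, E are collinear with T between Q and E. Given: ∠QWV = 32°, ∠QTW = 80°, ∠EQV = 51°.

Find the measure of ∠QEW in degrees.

1. ∠ETV = 80°  [vertical angles at T]
2. ∠EWV = 51°  [same arc VE]
3. ∠ETW = 100°  [linear pair at T on WV]
4. ∠QEW = 29°  [△WTE]

∠QEW = 29°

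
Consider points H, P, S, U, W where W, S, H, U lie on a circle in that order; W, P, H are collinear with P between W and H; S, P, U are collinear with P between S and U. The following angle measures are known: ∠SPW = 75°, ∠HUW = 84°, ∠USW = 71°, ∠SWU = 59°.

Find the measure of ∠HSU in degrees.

∠HSU = 25°

1. ∠HPU = 75°  [vertical angles at P]
2. ∠UHW = 71°  [same arc WU]
3. ∠SHU = 121°  [cyclic WSHU, opposite ∠W+∠H]
4. ∠HUS = 34°  [△HPU]
5. ∠HSU = 25°  [△SHU]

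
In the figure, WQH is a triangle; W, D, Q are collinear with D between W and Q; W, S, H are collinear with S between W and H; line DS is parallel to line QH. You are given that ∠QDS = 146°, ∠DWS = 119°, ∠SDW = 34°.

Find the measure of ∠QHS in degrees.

∠QHS = 27°

1. ∠DSW = 27°  [△WDS]
2. ∠DSH = 153°  [linear pair at S on WH]
3. ∠QHS = 27°  [DS∥QH, co-interior at H–S]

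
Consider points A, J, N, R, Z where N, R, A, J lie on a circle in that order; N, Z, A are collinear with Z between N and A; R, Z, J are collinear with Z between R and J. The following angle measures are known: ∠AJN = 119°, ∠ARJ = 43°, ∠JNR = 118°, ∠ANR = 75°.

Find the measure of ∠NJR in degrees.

∠NJR = 44°

1. ∠ARN = 61°  [cyclic NRAJ, opposite ∠R+∠J]
2. ∠NAR = 44°  [△NRA]
3. ∠NJR = 44°  [same arc NR]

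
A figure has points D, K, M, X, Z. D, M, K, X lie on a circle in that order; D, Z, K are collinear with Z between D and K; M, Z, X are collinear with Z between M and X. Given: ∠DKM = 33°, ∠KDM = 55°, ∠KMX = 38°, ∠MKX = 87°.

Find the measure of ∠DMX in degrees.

1. ∠DXM = 33°  [same arc DM]
2. ∠MDX = 93°  [cyclic DMKX, opposite ∠D+∠K]
3. ∠DMX = 54°  [△DMX]

∠DMX = 54°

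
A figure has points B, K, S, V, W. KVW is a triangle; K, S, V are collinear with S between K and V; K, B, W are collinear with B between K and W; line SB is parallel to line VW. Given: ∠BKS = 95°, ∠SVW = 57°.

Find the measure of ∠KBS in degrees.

1. ∠VKW = 95°  [S on KV, B on KW]
2. ∠KVW = 57°  [S on ray VK]
3. ∠KWV = 28°  [△KVW]
4. ∠KBS = 28°  [SB∥VW, corresponding at B]

∠KBS = 28°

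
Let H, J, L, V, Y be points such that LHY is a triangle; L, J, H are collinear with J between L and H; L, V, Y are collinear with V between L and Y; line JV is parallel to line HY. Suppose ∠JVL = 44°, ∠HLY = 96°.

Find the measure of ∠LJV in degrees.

∠LJV = 40°

1. ∠HYL = 44°  [JV∥HY, corresponding at V]
2. ∠LHY = 40°  [△LHY]
3. ∠LJV = 40°  [JV∥HY, corresponding at J]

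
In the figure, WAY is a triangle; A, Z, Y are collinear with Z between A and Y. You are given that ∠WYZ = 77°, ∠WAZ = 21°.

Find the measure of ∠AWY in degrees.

∠AWY = 82°

1. ∠AYW = 77°  [Z on ray YA]
2. ∠WAY = 21°  [Z on ray AY]
3. ∠AWY = 82°  [△WAY]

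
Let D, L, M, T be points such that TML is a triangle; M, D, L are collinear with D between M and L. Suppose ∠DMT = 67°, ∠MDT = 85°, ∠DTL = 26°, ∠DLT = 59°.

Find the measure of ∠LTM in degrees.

∠LTM = 54°

1. ∠LMT = 67°  [D on ray ML]
2. ∠MLT = 59°  [D on ray LM]
3. ∠LTM = 54°  [△TML]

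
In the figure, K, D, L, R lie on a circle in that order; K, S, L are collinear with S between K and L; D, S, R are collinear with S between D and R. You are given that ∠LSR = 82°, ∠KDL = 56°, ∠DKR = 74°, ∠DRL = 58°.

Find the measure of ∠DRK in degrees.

∠DRK = 66°

1. ∠DSK = 82°  [vertical angles at S]
2. ∠DKL = 58°  [same arc DL]
3. ∠KDR = 40°  [△KSD]
4. ∠DRK = 66°  [△KDR]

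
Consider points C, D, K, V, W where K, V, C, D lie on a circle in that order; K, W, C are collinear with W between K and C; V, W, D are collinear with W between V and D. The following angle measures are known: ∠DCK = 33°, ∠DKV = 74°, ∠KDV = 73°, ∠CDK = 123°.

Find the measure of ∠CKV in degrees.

1. ∠KCV = 73°  [same arc KV]
2. ∠CVK = 57°  [cyclic KVCD, opposite ∠V+∠D]
3. ∠CKV = 50°  [△KVC]

∠CKV = 50°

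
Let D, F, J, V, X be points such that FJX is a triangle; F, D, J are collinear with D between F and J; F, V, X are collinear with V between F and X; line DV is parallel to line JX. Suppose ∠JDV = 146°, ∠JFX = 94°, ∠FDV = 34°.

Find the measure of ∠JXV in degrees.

1. ∠DFV = 94°  [D on FJ, V on FX]
2. ∠DVF = 52°  [△FDV]
3. ∠DVX = 128°  [linear pair at V on FX]
4. ∠JXV = 52°  [DV∥JX, co-interior at X–V]

∠JXV = 52°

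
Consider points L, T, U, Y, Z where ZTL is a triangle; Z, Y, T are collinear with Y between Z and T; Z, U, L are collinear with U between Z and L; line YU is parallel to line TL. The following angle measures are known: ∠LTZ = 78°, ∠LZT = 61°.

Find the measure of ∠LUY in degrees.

1. ∠TLZ = 41°  [△ZTL]
2. ∠YUZ = 41°  [YU∥TL, corresponding at U]
3. ∠LUY = 139°  [linear pair at U on ZL]

∠LUY = 139°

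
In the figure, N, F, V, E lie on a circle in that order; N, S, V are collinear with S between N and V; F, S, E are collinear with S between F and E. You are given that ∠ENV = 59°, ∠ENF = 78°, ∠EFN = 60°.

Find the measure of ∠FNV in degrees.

∠FNV = 19°

1. ∠EFV = 59°  [same arc VE]
2. ∠EVF = 102°  [cyclic NFVE, opposite ∠N+∠V]
3. ∠FEV = 19°  [△FVE]
4. ∠FNV = 19°  [same arc FV]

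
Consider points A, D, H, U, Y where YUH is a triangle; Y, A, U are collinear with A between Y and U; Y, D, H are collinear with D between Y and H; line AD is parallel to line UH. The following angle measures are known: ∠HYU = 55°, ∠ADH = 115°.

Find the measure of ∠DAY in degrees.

∠DAY = 60°

1. ∠AYD = 55°  [A on YU, D on YH]
2. ∠ADY = 65°  [linear pair at D on YH]
3. ∠DAY = 60°  [△YAD]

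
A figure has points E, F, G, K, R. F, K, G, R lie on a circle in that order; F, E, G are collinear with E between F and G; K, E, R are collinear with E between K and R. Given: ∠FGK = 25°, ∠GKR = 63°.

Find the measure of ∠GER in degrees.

∠GER = 88°

1. ∠FRK = 25°  [same arc FK]
2. ∠GFR = 63°  [same arc GR]
3. ∠FER = 92°  [△FER]
4. ∠GER = 88°  [linear pair at E on FG]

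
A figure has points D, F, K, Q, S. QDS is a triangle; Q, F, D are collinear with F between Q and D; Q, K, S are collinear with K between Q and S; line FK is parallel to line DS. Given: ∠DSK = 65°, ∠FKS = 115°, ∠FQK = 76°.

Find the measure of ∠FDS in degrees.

1. ∠DSQ = 65°  [K on ray SQ]
2. ∠DQS = 76°  [F on QD, K on QS]
3. ∠QDS = 39°  [△QDS]
4. ∠FDS = 39°  [F on ray DQ]

∠FDS = 39°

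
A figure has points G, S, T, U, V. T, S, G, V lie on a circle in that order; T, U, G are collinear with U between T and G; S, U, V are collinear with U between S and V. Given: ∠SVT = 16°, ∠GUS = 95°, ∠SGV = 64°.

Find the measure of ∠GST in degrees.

1. ∠SGT = 16°  [same arc TS]
2. ∠GSV = 69°  [△SUG]
3. ∠GVS = 47°  [△SGV]
4. ∠GTS = 47°  [same arc SG]
5. ∠GST = 117°  [△TSG]

∠GST = 117°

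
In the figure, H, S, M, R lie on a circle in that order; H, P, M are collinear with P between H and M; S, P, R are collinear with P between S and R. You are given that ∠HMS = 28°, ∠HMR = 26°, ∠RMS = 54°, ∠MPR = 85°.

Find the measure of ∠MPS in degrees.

∠MPS = 95°

1. ∠MRS = 69°  [△MPR]
2. ∠MSR = 57°  [△SMR]
3. ∠MPS = 95°  [△SPM]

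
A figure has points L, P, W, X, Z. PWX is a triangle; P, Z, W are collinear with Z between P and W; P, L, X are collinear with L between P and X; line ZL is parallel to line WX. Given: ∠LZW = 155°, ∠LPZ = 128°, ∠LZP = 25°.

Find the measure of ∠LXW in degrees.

1. ∠PLZ = 27°  [△PZL]
2. ∠XLZ = 153°  [linear pair at L on PX]
3. ∠LXW = 27°  [ZL∥WX, co-interior at X–L]

∠LXW = 27°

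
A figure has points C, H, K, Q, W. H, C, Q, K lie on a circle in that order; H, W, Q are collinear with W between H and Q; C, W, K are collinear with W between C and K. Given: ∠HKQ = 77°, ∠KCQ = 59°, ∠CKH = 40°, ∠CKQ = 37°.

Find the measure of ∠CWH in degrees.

1. ∠CQH = 40°  [same arc HC]
2. ∠CWQ = 81°  [△CWQ]
3. ∠CWH = 99°  [linear pair at W on HQ]

∠CWH = 99°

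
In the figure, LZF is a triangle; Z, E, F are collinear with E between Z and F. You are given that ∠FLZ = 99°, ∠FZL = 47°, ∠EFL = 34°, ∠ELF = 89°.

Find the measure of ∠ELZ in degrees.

1. ∠EZL = 47°  [E on ray ZF]
2. ∠FEL = 57°  [△LEF]
3. ∠LEZ = 123°  [linear pair at E on ZF]
4. ∠ELZ = 10°  [△LZE]

∠ELZ = 10°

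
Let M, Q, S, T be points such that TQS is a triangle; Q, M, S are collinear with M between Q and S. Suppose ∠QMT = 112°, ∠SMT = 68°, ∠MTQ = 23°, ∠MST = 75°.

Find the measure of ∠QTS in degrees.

∠QTS = 60°

1. ∠MQT = 45°  [△TQM]
2. ∠QST = 75°  [M on ray SQ]
3. ∠SQT = 45°  [M on ray QS]
4. ∠QTS = 60°  [△TQS]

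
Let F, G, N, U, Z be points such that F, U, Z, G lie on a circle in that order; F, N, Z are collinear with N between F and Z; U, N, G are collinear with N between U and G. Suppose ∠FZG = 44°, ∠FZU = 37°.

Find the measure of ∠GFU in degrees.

1. ∠FUG = 44°  [same arc FG]
2. ∠FGU = 37°  [same arc FU]
3. ∠GFU = 99°  [△FUG]

∠GFU = 99°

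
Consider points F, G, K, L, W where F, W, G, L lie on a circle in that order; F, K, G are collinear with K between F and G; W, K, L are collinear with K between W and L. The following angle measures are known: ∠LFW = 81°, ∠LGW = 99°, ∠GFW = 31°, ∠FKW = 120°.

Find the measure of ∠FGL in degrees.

∠FGL = 29°

1. ∠GLW = 31°  [same arc WG]
2. ∠GKL = 120°  [vertical angles at K]
3. ∠FGL = 29°  [△GKL]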